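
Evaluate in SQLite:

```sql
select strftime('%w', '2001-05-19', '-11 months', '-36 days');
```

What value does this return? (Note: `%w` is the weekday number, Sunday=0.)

First apply '-11 months', '-36 days': 2001-05-19 → 2000-05-14.
2000-05-14 is a Sunday; with Sunday=0 that is 0.

0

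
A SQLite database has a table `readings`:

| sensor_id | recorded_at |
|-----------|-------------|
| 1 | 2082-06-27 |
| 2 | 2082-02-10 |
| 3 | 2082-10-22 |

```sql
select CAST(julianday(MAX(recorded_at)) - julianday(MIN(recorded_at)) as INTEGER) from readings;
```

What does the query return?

254

MIN = 2082-02-10, MAX = 2082-10-22.
18 days remain in February 2082 after the 10th (28 − 10).
Full months from March 2082 through September 2082 contribute their day counts.
Then 22 days into October 2082.
Total: 18 + 31 + 30 + 31 + 30 + 31 + 31 + 30 + 22 = 254.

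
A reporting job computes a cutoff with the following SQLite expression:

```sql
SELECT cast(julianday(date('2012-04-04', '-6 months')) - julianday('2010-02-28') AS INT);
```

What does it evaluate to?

583

Adding -6 months to 2012-04-04 gives 2011-10-04.
0 days remain in February 2010 after the 28th (28 − 28).
Full months from March 2010 through September 2011 contribute their day counts.
Then 4 days into October 2011.
Total: 0 + 31 + 30 + 31 + 30 + 31 + 31 + 30 + 31 + 30 + 31 + 31 + 28 + 31 + 30 + 31 + 30 + 31 + 31 + 30 + 4 = 583.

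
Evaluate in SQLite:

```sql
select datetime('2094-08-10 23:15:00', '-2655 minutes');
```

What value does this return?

2094-08-09 03:00:00

2655 minutes = 44h 15m; -2655 minutes from 2094-08-10 23:15:00 is 2094-08-09 03:00:00 (crosses midnight).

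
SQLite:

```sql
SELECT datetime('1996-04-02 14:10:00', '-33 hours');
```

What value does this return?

1996-04-01 05:10:00

-33 hours from 1996-04-02 14:10:00 is 1996-04-01 05:10:00 (crosses midnight).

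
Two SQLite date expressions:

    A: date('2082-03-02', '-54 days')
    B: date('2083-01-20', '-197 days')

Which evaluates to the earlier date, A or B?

A = 2082-01-07.
B = 2082-07-07.
A is earlier.

A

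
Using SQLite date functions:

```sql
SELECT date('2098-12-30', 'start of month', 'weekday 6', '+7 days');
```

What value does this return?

2098-12-13

`start of month` rewinds 2098-12-30 to 2098-12-01.
`weekday 6` advances to the next Saturday; 2098-12-01 is a Monday, so it moves forward to 2098-12-06.
Advancing 7 more days within December lands on 2098-12-13.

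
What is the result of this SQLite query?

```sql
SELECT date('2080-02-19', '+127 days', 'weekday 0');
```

2080-06-30

Applying '+127 days' to 2080-02-19: counting 127 days forward gives 2080-06-25.
`weekday 0` advances to the next Sunday; 2080-06-25 is a Tuesday, so it moves forward to 2080-06-30.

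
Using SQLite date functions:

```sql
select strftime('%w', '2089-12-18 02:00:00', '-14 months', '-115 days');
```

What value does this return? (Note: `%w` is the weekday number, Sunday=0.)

First apply '-14 months', '-115 days': 2089-12-18 02:00:00 → 2088-06-25 02:00:00.
2088-06-25 is a Friday; with Sunday=0 that is 5.

5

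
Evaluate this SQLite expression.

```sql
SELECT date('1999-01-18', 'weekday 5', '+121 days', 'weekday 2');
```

`weekday 5` advances to the next Friday; 1999-01-18 is a Monday, so it moves forward to 1999-01-22.
Applying '+121 days' to 1999-01-22: counting 121 days forward gives 1999-05-23.
`weekday 2` advances to the next Tuesday; 1999-05-23 is a Sunday, so it moves forward to 1999-05-25.

1999-05-25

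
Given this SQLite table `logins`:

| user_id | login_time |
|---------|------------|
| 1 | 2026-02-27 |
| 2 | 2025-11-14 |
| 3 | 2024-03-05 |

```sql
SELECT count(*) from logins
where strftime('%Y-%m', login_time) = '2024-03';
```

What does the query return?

Rows with year-month 2024-03: 2024-03-05 → 1.

1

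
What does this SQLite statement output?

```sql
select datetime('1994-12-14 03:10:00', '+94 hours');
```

1994-12-18 01:10:00

+94 hours from 1994-12-14 03:10:00 is 1994-12-18 01:10:00 (crosses midnight).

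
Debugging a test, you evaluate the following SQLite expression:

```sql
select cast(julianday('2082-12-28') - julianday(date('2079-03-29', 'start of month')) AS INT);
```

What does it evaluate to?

`start of month` rewinds 2079-03-29 to 2079-03-01.
30 days remain in March 2079 after the 1st (31 − 1).
Full months from April 2079 through November 2082 contribute their day counts.
Then 28 days into December 2082.
Total: 30 + 30 + 31 + 30 + 31 + 31 + 30 + 31 + 30 + 31 + 31 + 29 + 31 + 30 + 31 + 30 + 31 + 31 + 30 + 31 + 30 + 31 + 31 + 28 + 31 + 30 + 31 + 30 + 31 + 31 + 30 + 31 + 30 + 31 + 31 + 28 + 31 + 30 + 31 + 30 + 31 + 31 + 30 + 31 + 30 + 28 = 1398.

1398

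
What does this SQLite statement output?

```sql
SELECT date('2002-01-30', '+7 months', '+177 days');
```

Adding +7 months to 2002-01-30 gives 2002-08-30.
Applying '+177 days' to 2002-08-30: counting 177 days forward gives 2003-02-23.

2003-02-23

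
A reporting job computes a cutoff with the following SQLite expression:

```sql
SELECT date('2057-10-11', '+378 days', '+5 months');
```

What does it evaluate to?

Applying '+378 days' to 2057-10-11: counting 378 days forward gives 2058-10-24.
Adding +5 months to 2058-10-24 gives 2059-03-24.

2059-03-24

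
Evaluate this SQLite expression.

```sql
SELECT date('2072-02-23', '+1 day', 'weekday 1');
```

Advancing 1 more day within February lands on 2072-02-24.
`weekday 1` advances to the next Monday; 2072-02-24 is a Wednesday, so it moves forward to 2072-02-29.

2072-02-29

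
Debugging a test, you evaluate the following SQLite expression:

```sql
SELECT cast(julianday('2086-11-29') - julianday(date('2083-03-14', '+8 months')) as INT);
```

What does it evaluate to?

Adding +8 months to 2083-03-14 gives 2083-11-14.
16 days remain in November 2083 after the 14th (30 − 14).
Full months from December 2083 through October 2086 contribute their day counts.
Then 29 days into November 2086.
Total: 16 + 31 + 31 + 29 + 31 + 30 + 31 + 30 + 31 + 31 + 30 + 31 + 30 + 31 + 31 + 28 + 31 + 30 + 31 + 30 + 31 + 31 + 30 + 31 + 30 + 31 + 31 + 28 + 31 + 30 + 31 + 30 + 31 + 31 + 30 + 31 + 29 = 1111.

1111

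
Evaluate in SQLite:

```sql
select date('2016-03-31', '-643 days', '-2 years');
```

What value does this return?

2012-06-27

Applying '-643 days' to 2016-03-31: counting 643 days back gives 2014-06-27.
Adding -2 years to 2014-06-27 gives 2012-06-27.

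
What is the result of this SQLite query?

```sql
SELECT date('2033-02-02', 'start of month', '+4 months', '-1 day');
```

`start of month` rewinds 2033-02-02 to 2033-02-01.
Adding +4 months to 2033-02-01 gives 2033-06-01.
Going back 1 day from 2033-06-01 reaches 2033-05-31 (last day of May, 31 days).

2033-05-31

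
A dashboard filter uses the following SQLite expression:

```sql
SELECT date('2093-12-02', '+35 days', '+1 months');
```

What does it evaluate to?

2094-02-06

December 2093 has 31 days; 29 remain after the 2nd, so 30 days reach 2094-01-01.
Advancing 5 more days within January lands on 2094-01-06.
Adding +1 month to 2094-01-06 gives 2094-02-06.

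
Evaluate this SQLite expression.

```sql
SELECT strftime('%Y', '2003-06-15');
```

2003

`%Y` extracts the 4-digit year: 2003.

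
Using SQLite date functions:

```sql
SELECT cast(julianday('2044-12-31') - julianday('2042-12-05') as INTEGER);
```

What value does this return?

757

26 days remain in December 2042 after the 5th (31 − 5).
Full months from January 2043 through November 2044 contribute their day counts.
Then 31 days into December 2044.
Total: 26 + 31 + 28 + 31 + 30 + 31 + 30 + 31 + 31 + 30 + 31 + 30 + 31 + 31 + 29 + 31 + 30 + 31 + 30 + 31 + 31 + 30 + 31 + 30 + 31 = 757.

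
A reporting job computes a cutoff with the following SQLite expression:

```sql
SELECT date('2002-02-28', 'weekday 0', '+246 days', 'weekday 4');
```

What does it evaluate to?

`weekday 0` advances to the next Sunday; 2002-02-28 is a Thursday, so it moves forward to 2002-03-03.
Applying '+246 days' to 2002-03-03: counting 246 days forward gives 2002-11-04.
`weekday 4` advances to the next Thursday; 2002-11-04 is a Monday, so it moves forward to 2002-11-07.

2002-11-07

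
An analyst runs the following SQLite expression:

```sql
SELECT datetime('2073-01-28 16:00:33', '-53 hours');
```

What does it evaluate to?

-53 hours from 2073-01-28 16:00:33 is 2073-01-26 11:00:33 (crosses midnight).

2073-01-26 11:00:33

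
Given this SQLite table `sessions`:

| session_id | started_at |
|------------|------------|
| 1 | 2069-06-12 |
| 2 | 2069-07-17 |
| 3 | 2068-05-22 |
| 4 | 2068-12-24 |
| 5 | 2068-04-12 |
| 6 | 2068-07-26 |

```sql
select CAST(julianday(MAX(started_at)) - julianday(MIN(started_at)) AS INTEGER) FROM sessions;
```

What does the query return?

461

MIN = 2068-04-12, MAX = 2069-07-17.
18 days remain in April 2068 after the 12th (30 − 12).
Full months from May 2068 through June 2069 contribute their day counts.
Then 17 days into July 2069.
Total: 18 + 31 + 30 + 31 + 31 + 30 + 31 + 30 + 31 + 31 + 28 + 31 + 30 + 31 + 30 + 17 = 461.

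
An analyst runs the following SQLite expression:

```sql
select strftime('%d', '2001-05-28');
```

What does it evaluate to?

28

`%d` extracts the 2-digit day of month: 28.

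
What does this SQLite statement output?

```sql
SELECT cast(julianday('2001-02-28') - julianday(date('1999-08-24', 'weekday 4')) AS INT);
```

552

`weekday 4` advances to the next Thursday; 1999-08-24 is a Tuesday, so it moves forward to 1999-08-26.
5 days remain in August 1999 after the 26th (31 − 26).
Full months from September 1999 through January 2001 contribute their day counts.
Then 28 days into February 2001.
Total: 5 + 30 + 31 + 30 + 31 + 31 + 29 + 31 + 30 + 31 + 30 + 31 + 31 + 30 + 31 + 30 + 31 + 31 + 28 = 552.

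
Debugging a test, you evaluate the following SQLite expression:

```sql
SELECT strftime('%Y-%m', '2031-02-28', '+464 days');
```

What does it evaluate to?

First apply '+464 days': 2031-02-28 → 2032-06-06.
`%Y-%m` extracts the year-month: 2032-06.

2032-06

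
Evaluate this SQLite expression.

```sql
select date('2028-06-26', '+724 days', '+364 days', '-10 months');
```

Applying '+724 days' to 2028-06-26: counting 724 days forward gives 2030-06-20.
Applying '+364 days' to 2030-06-20: counting 364 days forward gives 2031-06-19.
Adding -10 months to 2031-06-19 gives 2030-08-19.

2030-08-19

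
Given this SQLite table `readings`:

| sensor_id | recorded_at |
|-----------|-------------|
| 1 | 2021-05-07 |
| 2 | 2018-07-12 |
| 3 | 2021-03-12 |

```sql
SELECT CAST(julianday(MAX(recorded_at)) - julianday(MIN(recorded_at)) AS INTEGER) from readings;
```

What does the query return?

1030

MIN = 2018-07-12, MAX = 2021-05-07.
19 days remain in July 2018 after the 12th (31 − 12).
Full months from August 2018 through April 2021 contribute their day counts.
Then 7 days into May 2021.
Total: 19 + 31 + 30 + 31 + 30 + 31 + 31 + 28 + 31 + 30 + 31 + 30 + 31 + 31 + 30 + 31 + 30 + 31 + 31 + 29 + 31 + 30 + 31 + 30 + 31 + 31 + 30 + 31 + 30 + 31 + 31 + 28 + 31 + 30 + 7 = 1030.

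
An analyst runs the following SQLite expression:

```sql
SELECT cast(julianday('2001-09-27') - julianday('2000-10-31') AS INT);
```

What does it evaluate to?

331

0 days remain in October 2000 after the 31st (31 − 31).
Full months from November 2000 through August 2001 contribute their day counts.
Then 27 days into September 2001.
Total: 0 + 30 + 31 + 31 + 28 + 31 + 30 + 31 + 30 + 31 + 31 + 27 = 331.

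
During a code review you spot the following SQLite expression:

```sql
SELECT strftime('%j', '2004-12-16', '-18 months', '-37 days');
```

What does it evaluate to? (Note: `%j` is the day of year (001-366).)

130

First apply '-18 months', '-37 days': 2004-12-16 → 2003-05-10.
Day-of-year for 2003-05-10: days since 2003-01-01 inclusive = 130, zero-padded to 130.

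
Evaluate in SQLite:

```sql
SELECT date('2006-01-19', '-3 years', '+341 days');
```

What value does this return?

2003-12-26

Adding -3 years to 2006-01-19 gives 2003-01-19.
Applying '+341 days' to 2003-01-19: counting 341 days forward gives 2003-12-26.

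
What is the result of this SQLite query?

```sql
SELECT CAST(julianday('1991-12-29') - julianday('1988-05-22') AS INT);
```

9 days remain in May 1988 after the 22nd (31 − 22).
Full months from June 1988 through November 1991 contribute their day counts.
Then 29 days into December 1991.
Total: 9 + 30 + 31 + 31 + 30 + 31 + 30 + 31 + 31 + 28 + 31 + 30 + 31 + 30 + 31 + 31 + 30 + 31 + 30 + 31 + 31 + 28 + 31 + 30 + 31 + 30 + 31 + 31 + 30 + 31 + 30 + 31 + 31 + 28 + 31 + 30 + 31 + 30 + 31 + 31 + 30 + 31 + 30 + 29 = 1316.

1316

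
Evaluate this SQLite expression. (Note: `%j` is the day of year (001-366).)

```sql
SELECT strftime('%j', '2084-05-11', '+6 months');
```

First apply '+6 months': 2084-05-11 → 2084-11-11.
Day-of-year for 2084-11-11: days since 2084-01-01 inclusive = 316, zero-padded to 316.

316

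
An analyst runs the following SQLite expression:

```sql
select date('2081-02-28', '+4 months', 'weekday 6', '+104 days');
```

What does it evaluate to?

Adding +4 months to 2081-02-28 gives 2081-06-28.
`weekday 6` advances to the next Saturday; 2081-06-28 is already a Saturday, so it stays at 2081-06-28.
Applying '+104 days' to 2081-06-28: counting 104 days forward gives 2081-10-10.

2081-10-10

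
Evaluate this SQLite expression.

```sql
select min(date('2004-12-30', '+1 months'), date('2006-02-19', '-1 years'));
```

2005-01-30

date('2004-12-30', '+1 months') → 2005-01-30.
date('2006-02-19', '-1 years') → 2005-02-19.
Earlier of the two is 2005-01-30.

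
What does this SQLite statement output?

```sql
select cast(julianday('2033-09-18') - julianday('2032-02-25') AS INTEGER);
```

571

4 days remain in February 2032 after the 25th (29 − 25).
Full months from March 2032 through August 2033 contribute their day counts.
Then 18 days into September 2033.
Total: 4 + 31 + 30 + 31 + 30 + 31 + 31 + 30 + 31 + 30 + 31 + 31 + 28 + 31 + 30 + 31 + 30 + 31 + 31 + 18 = 571.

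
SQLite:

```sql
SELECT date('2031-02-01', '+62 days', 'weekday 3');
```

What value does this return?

2031-04-09

Applying '+62 days' to 2031-02-01: counting 62 days forward gives 2031-04-04.
`weekday 3` advances to the next Wednesday; 2031-04-04 is a Friday, so it moves forward to 2031-04-09.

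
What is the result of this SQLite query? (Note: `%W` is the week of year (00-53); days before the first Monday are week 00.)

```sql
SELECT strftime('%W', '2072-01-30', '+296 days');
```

First apply '+296 days': 2072-01-30 → 2072-11-21.
2072-11-21 is a Monday. SQLite's %W counts Mondays since the year started; the result is 47.

47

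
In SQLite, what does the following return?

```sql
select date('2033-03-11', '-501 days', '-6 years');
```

Applying '-501 days' to 2033-03-11: counting 501 days back gives 2031-10-27.
Adding -6 years to 2031-10-27 gives 2025-10-27.

2025-10-27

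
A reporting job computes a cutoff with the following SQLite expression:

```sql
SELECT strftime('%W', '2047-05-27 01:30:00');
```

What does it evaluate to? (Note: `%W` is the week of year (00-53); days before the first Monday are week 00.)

21

2047-05-27 is a Monday. SQLite's %W counts Mondays since the year started; the result is 21.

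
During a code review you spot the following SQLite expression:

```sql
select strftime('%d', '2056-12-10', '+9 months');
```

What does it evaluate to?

First apply '+9 months': 2056-12-10 → 2057-09-10.
`%d` extracts the 2-digit day of month: 10.

10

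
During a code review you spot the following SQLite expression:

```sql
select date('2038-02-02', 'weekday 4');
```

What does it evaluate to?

2038-02-04

`weekday 4` advances to the next Thursday; 2038-02-02 is a Tuesday, so it moves forward to 2038-02-04.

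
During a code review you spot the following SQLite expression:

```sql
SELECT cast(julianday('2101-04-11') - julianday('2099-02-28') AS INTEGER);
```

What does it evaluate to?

772

0 days remain in February 2099 after the 28th (28 − 28).
Full months from March 2099 through March 2101 contribute their day counts.
Then 11 days into April 2101.
Total: 0 + 31 + 30 + 31 + 30 + 31 + 31 + 30 + 31 + 30 + 31 + 31 + 28 + 31 + 30 + 31 + 30 + 31 + 31 + 30 + 31 + 30 + 31 + 31 + 28 + 31 + 11 = 772.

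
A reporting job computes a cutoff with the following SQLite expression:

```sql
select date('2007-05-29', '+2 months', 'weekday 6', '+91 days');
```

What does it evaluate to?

2007-11-03

Adding +2 months to 2007-05-29 gives 2007-07-29.
`weekday 6` advances to the next Saturday; 2007-07-29 is a Sunday, so it moves forward to 2007-08-04.
Applying '+91 days' to 2007-08-04: counting 91 days forward gives 2007-11-03.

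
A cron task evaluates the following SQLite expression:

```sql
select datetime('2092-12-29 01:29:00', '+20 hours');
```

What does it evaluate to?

+20 hours from 2092-12-29 01:29:00 is 2092-12-29 21:29:00.

2092-12-29 21:29:00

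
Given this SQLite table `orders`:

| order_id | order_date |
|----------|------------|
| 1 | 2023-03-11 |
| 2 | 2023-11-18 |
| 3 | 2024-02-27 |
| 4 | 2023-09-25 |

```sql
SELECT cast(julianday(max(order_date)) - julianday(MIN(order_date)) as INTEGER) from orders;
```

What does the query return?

MIN = 2023-03-11, MAX = 2024-02-27.
20 days remain in March 2023 after the 11th (31 − 11).
Full months from April 2023 through January 2024 contribute their day counts.
Then 27 days into February 2024.
Total: 20 + 30 + 31 + 30 + 31 + 31 + 30 + 31 + 30 + 31 + 31 + 27 = 353.

353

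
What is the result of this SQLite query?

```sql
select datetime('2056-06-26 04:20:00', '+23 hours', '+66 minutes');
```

+23 hours from 2056-06-26 04:20:00 is 2056-06-27 03:20:00 (crosses midnight).
66 minutes = 1h 6m; +66 minutes from 2056-06-27 03:20:00 is 2056-06-27 04:26:00.

2056-06-27 04:26:00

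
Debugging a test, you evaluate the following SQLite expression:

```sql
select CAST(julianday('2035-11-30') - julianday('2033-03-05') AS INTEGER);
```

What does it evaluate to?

26 days remain in March 2033 after the 5th (31 − 5).
Full months from April 2033 through October 2035 contribute their day counts.
Then 30 days into November 2035.
Total: 26 + 30 + 31 + 30 + 31 + 31 + 30 + 31 + 30 + 31 + 31 + 28 + 31 + 30 + 31 + 30 + 31 + 31 + 30 + 31 + 30 + 31 + 31 + 28 + 31 + 30 + 31 + 30 + 31 + 31 + 30 + 31 + 30 = 1000.

1000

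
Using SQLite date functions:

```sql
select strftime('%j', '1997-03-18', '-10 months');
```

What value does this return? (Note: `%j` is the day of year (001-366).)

139

First apply '-10 months': 1997-03-18 → 1996-05-18.
Day-of-year for 1996-05-18: days since 1996-01-01 inclusive = 139, zero-padded to 139.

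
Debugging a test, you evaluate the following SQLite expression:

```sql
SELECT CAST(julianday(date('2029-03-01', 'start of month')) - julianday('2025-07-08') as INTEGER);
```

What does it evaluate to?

`start of month` rewinds 2029-03-01 to 2029-03-01.
23 days remain in July 2025 after the 8th (31 − 8).
Full months from August 2025 through February 2029 contribute their day counts.
Then 1 day into March 2029.
Total: 23 + 31 + 30 + 31 + 30 + 31 + 31 + 28 + 31 + 30 + 31 + 30 + 31 + 31 + 30 + 31 + 30 + 31 + 31 + 28 + 31 + 30 + 31 + 30 + 31 + 31 + 30 + 31 + 30 + 31 + 31 + 29 + 31 + 30 + 31 + 30 + 31 + 31 + 30 + 31 + 30 + 31 + 31 + 28 + 1 = 1332.

1332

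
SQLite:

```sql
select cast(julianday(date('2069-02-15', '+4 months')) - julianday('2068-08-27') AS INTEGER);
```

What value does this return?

292

Adding +4 months to 2069-02-15 gives 2069-06-15.
4 days remain in August 2068 after the 27th (31 − 27).
Full months from September 2068 through May 2069 contribute their day counts.
Then 15 days into June 2069.
Total: 4 + 30 + 31 + 30 + 31 + 31 + 28 + 31 + 30 + 31 + 15 = 292.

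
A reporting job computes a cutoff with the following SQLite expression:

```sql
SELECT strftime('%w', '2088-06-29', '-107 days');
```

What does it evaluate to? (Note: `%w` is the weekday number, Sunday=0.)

0

First apply '-107 days': 2088-06-29 → 2088-03-14.
2088-03-14 is a Sunday; with Sunday=0 that is 0.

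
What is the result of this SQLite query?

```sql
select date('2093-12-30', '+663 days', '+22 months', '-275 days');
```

2096-11-22

Applying '+663 days' to 2093-12-30: counting 663 days forward gives 2095-10-24.
Adding +22 months to 2095-10-24 gives 2097-08-24.
Applying '-275 days' to 2097-08-24: counting 275 days back gives 2096-11-22.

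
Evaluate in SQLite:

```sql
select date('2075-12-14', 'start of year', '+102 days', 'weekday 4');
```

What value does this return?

2075-04-18

`start of year` rewinds 2075-12-14 to 2075-01-01.
Applying '+102 days' to 2075-01-01: counting 102 days forward gives 2075-04-13.
`weekday 4` advances to the next Thursday; 2075-04-13 is a Saturday, so it moves forward to 2075-04-18.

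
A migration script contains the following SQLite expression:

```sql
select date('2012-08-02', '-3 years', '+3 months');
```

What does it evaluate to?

2009-11-02

Adding -3 years to 2012-08-02 gives 2009-08-02.
Adding +3 months to 2009-08-02 gives 2009-11-02.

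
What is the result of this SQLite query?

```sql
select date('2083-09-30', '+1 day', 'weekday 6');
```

2083-10-02

September 2083 has 30 days; 0 remain after the 30th, so 1 days reach 2083-10-01.
`weekday 6` advances to the next Saturday; 2083-10-01 is a Friday, so it moves forward to 2083-10-02.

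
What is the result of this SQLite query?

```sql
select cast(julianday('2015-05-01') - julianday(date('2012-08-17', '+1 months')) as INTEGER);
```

956

Adding +1 month to 2012-08-17 gives 2012-09-17.
13 days remain in September 2012 after the 17th (30 − 17).
Full months from October 2012 through April 2015 contribute their day counts.
Then 1 day into May 2015.
Total: 13 + 31 + 30 + 31 + 31 + 28 + 31 + 30 + 31 + 30 + 31 + 31 + 30 + 31 + 30 + 31 + 31 + 28 + 31 + 30 + 31 + 30 + 31 + 31 + 30 + 31 + 30 + 31 + 31 + 28 + 31 + 30 + 1 = 956.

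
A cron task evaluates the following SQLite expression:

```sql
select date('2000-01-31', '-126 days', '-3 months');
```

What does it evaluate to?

1999-06-27

Applying '-126 days' to 2000-01-31: counting 126 days back gives 1999-09-27.
Adding -3 months to 1999-09-27 gives 1999-06-27.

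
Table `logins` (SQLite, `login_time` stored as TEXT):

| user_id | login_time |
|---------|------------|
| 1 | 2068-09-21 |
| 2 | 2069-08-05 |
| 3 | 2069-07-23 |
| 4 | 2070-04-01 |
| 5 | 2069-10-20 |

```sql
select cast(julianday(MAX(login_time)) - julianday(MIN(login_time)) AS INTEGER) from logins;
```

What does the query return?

MIN = 2068-09-21, MAX = 2070-04-01.
9 days remain in September 2068 after the 21st (30 − 21).
Full months from October 2068 through March 2070 contribute their day counts.
Then 1 day into April 2070.
Total: 9 + 31 + 30 + 31 + 31 + 28 + 31 + 30 + 31 + 30 + 31 + 31 + 30 + 31 + 30 + 31 + 31 + 28 + 31 + 1 = 557.

557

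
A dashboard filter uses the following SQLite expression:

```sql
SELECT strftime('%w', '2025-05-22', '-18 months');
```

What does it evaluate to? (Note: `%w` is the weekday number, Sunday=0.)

First apply '-18 months': 2025-05-22 → 2023-11-22.
2023-11-22 is a Wednesday; with Sunday=0 that is 3.

3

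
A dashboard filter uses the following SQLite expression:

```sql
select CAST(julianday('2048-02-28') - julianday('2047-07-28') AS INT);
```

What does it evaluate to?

3 days remain in July 2047 after the 28th (31 − 28).
Full months from August 2047 through January 2048 contribute their day counts.
Then 28 days into February 2048.
Total: 3 + 31 + 30 + 31 + 30 + 31 + 31 + 28 = 215.

215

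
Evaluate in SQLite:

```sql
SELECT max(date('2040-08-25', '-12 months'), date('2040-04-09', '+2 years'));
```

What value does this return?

2042-04-09

date('2040-08-25', '-12 months') → 2039-08-25.
date('2040-04-09', '+2 years') → 2042-04-09.
Later of the two is 2042-04-09.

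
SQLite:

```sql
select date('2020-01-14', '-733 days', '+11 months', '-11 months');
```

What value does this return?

2018-01-11

Applying '-733 days' to 2020-01-14: counting 733 days back gives 2018-01-11.
Adding +11 months to 2018-01-11 gives 2018-12-11.
Adding -11 months to 2018-12-11 gives 2018-01-11.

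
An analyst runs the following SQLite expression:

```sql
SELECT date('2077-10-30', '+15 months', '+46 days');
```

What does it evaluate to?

2079-03-17

Adding +15 months to 2077-10-30 gives 2079-01-30.
Applying '+46 days' to 2079-01-30: counting 46 days forward gives 2079-03-17.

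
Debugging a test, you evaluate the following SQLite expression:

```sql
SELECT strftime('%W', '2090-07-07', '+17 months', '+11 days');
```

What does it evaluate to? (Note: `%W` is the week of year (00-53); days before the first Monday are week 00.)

First apply '+17 months', '+11 days': 2090-07-07 → 2091-12-18.
2091-12-18 is a Tuesday. SQLite's %W counts Mondays since the year started; the result is 51.

51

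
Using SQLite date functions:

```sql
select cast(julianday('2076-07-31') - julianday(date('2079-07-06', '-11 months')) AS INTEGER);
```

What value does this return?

Adding -11 months to 2079-07-06 gives 2078-08-06.
0 days remain in July 2076 after the 31st (31 − 31).
Full months from August 2076 through July 2078 contribute their day counts.
Then 6 days into August 2078.
Total: 0 + 31 + 30 + 31 + 30 + 31 + 31 + 28 + 31 + 30 + 31 + 30 + 31 + 31 + 30 + 31 + 30 + 31 + 31 + 28 + 31 + 30 + 31 + 30 + 31 + 6 = 736.
The subtraction is earlier − later, so the result is −736 → -736.

-736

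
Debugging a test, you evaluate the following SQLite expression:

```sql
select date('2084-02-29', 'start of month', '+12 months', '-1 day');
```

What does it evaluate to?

`start of month` rewinds 2084-02-29 to 2084-02-01.
Adding +12 months to 2084-02-01 gives 2085-02-01.
Going back 1 day from 2085-02-01 reaches 2085-01-31 (last day of January, 31 days).

2085-01-31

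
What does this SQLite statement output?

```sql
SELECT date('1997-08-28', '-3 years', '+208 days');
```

1995-03-24

Adding -3 years to 1997-08-28 gives 1994-08-28.
Applying '+208 days' to 1994-08-28: counting 208 days forward gives 1995-03-24.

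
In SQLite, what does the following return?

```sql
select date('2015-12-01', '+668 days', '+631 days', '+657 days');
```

2021-04-09

Applying '+668 days' to 2015-12-01: counting 668 days forward gives 2017-09-29.
Applying '+631 days' to 2017-09-29: counting 631 days forward gives 2019-06-22.
Applying '+657 days' to 2019-06-22: counting 657 days forward gives 2021-04-09.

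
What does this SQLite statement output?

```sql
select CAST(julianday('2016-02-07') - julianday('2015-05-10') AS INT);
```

273

21 days remain in May 2015 after the 10th (31 − 10).
Full months from June 2015 through January 2016 contribute their day counts.
Then 7 days into February 2016.
Total: 21 + 30 + 31 + 31 + 30 + 31 + 30 + 31 + 31 + 7 = 273.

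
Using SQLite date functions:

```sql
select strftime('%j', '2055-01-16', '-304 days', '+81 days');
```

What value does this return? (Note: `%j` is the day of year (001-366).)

First apply '-304 days', '+81 days': 2055-01-16 → 2054-06-07.
Day-of-year for 2054-06-07: days since 2054-01-01 inclusive = 158, zero-padded to 158.

158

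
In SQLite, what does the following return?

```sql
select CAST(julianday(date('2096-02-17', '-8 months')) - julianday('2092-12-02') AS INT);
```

Adding -8 months to 2096-02-17 gives 2095-06-17.
29 days remain in December 2092 after the 2nd (31 − 2).
Full months from January 2093 through May 2095 contribute their day counts.
Then 17 days into June 2095.
Total: 29 + 31 + 28 + 31 + 30 + 31 + 30 + 31 + 31 + 30 + 31 + 30 + 31 + 31 + 28 + 31 + 30 + 31 + 30 + 31 + 31 + 30 + 31 + 30 + 31 + 31 + 28 + 31 + 30 + 31 + 17 = 927.

927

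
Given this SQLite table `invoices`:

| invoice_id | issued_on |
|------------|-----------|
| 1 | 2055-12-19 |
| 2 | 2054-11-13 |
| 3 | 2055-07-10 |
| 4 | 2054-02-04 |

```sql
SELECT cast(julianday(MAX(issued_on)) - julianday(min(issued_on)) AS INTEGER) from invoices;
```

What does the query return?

683

MIN = 2054-02-04, MAX = 2055-12-19.
24 days remain in February 2054 after the 4th (28 − 4).
Full months from March 2054 through November 2055 contribute their day counts.
Then 19 days into December 2055.
Total: 24 + 31 + 30 + 31 + 30 + 31 + 31 + 30 + 31 + 30 + 31 + 31 + 28 + 31 + 30 + 31 + 30 + 31 + 31 + 30 + 31 + 30 + 19 = 683.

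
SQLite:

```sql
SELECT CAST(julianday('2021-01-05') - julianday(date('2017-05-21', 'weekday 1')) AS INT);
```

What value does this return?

`weekday 1` advances to the next Monday; 2017-05-21 is a Sunday, so it moves forward to 2017-05-22.
9 days remain in May 2017 after the 22nd (31 − 22).
Full months from June 2017 through December 2020 contribute their day counts.
Then 5 days into January 2021.
Total: 9 + 30 + 31 + 31 + 30 + 31 + 30 + 31 + 31 + 28 + 31 + 30 + 31 + 30 + 31 + 31 + 30 + 31 + 30 + 31 + 31 + 28 + 31 + 30 + 31 + 30 + 31 + 31 + 30 + 31 + 30 + 31 + 31 + 29 + 31 + 30 + 31 + 30 + 31 + 31 + 30 + 31 + 30 + 31 + 5 = 1324.

1324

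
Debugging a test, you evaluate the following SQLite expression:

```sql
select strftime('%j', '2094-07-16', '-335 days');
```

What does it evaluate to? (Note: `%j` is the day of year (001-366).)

First apply '-335 days': 2094-07-16 → 2093-08-15.
Day-of-year for 2093-08-15: days since 2093-01-01 inclusive = 227, zero-padded to 227.

227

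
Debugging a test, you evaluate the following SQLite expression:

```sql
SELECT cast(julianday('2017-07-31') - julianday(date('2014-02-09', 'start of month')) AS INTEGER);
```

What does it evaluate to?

`start of month` rewinds 2014-02-09 to 2014-02-01.
27 days remain in February 2014 after the 1st (28 − 1).
Full months from March 2014 through June 2017 contribute their day counts.
Then 31 days into July 2017.
Total: 27 + 31 + 30 + 31 + 30 + 31 + 31 + 30 + 31 + 30 + 31 + 31 + 28 + 31 + 30 + 31 + 30 + 31 + 31 + 30 + 31 + 30 + 31 + 31 + 29 + 31 + 30 + 31 + 30 + 31 + 31 + 30 + 31 + 30 + 31 + 31 + 28 + 31 + 30 + 31 + 30 + 31 = 1276.

1276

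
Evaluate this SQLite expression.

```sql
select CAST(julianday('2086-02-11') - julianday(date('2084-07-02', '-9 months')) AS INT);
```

Adding -9 months to 2084-07-02 gives 2083-10-02.
29 days remain in October 2083 after the 2nd (31 − 2).
Full months from November 2083 through January 2086 contribute their day counts.
Then 11 days into February 2086.
Total: 29 + 30 + 31 + 31 + 29 + 31 + 30 + 31 + 30 + 31 + 31 + 30 + 31 + 30 + 31 + 31 + 28 + 31 + 30 + 31 + 30 + 31 + 31 + 30 + 31 + 30 + 31 + 31 + 11 = 863.

863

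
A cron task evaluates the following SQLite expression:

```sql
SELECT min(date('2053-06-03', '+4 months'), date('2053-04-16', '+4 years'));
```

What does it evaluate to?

2053-10-03

date('2053-06-03', '+4 months') → 2053-10-03.
date('2053-04-16', '+4 years') → 2057-04-16.
Earlier of the two is 2053-10-03.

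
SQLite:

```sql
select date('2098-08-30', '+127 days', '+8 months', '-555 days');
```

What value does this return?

Applying '+127 days' to 2098-08-30: counting 127 days forward gives 2099-01-04.
Adding +8 months to 2099-01-04 gives 2099-09-04.
Applying '-555 days' to 2099-09-04: counting 555 days back gives 2098-02-26.

2098-02-26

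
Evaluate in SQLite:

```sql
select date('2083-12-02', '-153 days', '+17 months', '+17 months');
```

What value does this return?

2086-05-02

Applying '-153 days' to 2083-12-02: counting 153 days back gives 2083-07-02.
Adding +17 months to 2083-07-02 gives 2084-12-02.
Adding +17 months to 2084-12-02 gives 2086-05-02.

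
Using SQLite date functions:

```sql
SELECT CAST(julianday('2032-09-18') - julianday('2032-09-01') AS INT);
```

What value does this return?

17

Both dates are in September 2032: 18 − 1 = 17.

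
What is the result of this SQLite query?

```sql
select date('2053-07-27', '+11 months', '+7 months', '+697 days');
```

2056-12-24

Adding +11 months to 2053-07-27 gives 2054-06-27.
Adding +7 months to 2054-06-27 gives 2055-01-27.
Applying '+697 days' to 2055-01-27: counting 697 days forward gives 2056-12-24.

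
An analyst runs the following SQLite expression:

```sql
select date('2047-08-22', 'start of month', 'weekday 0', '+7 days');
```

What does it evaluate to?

`start of month` rewinds 2047-08-22 to 2047-08-01.
`weekday 0` advances to the next Sunday; 2047-08-01 is a Thursday, so it moves forward to 2047-08-04.
Advancing 7 more days within August lands on 2047-08-11.

2047-08-11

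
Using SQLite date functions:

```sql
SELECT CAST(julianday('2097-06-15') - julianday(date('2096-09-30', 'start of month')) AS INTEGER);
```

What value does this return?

287

`start of month` rewinds 2096-09-30 to 2096-09-01.
29 days remain in September 2096 after the 1st (30 − 1).
Full months from October 2096 through May 2097 contribute their day counts.
Then 15 days into June 2097.
Total: 29 + 31 + 30 + 31 + 31 + 28 + 31 + 30 + 31 + 15 = 287.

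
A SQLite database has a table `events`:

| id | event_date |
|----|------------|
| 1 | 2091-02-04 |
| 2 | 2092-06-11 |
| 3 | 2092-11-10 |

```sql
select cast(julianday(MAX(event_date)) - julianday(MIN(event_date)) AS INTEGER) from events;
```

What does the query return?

MIN = 2091-02-04, MAX = 2092-11-10.
24 days remain in February 2091 after the 4th (28 − 4).
Full months from March 2091 through October 2092 contribute their day counts.
Then 10 days into November 2092.
Total: 24 + 31 + 30 + 31 + 30 + 31 + 31 + 30 + 31 + 30 + 31 + 31 + 29 + 31 + 30 + 31 + 30 + 31 + 31 + 30 + 31 + 10 = 645.

645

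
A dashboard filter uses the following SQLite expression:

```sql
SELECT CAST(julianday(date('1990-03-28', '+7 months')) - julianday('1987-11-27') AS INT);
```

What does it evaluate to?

1066

Adding +7 months to 1990-03-28 gives 1990-10-28.
3 days remain in November 1987 after the 27th (30 − 27).
Full months from December 1987 through September 1990 contribute their day counts.
Then 28 days into October 1990.
Total: 3 + 31 + 31 + 29 + 31 + 30 + 31 + 30 + 31 + 31 + 30 + 31 + 30 + 31 + 31 + 28 + 31 + 30 + 31 + 30 + 31 + 31 + 30 + 31 + 30 + 31 + 31 + 28 + 31 + 30 + 31 + 30 + 31 + 31 + 30 + 28 = 1066.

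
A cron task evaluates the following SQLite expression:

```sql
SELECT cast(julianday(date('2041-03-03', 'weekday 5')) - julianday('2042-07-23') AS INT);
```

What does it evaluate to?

`weekday 5` advances to the next Friday; 2041-03-03 is a Sunday, so it moves forward to 2041-03-08.
23 days remain in March 2041 after the 8th (31 − 8).
Full months from April 2041 through June 2042 contribute their day counts.
Then 23 days into July 2042.
Total: 23 + 30 + 31 + 30 + 31 + 31 + 30 + 31 + 30 + 31 + 31 + 28 + 31 + 30 + 31 + 30 + 23 = 502.
The subtraction is earlier − later, so the result is −502 → -502.

-502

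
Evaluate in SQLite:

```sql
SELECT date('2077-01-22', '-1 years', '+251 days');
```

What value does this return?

Adding -1 year to 2077-01-22 gives 2076-01-22.
Applying '+251 days' to 2076-01-22: counting 251 days forward gives 2076-09-29.

2076-09-29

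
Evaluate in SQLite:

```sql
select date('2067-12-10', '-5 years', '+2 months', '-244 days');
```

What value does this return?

Adding -5 years to 2067-12-10 gives 2062-12-10.
Adding +2 months to 2062-12-10 gives 2063-02-10.
Applying '-244 days' to 2063-02-10: counting 244 days back gives 2062-06-11.

2062-06-11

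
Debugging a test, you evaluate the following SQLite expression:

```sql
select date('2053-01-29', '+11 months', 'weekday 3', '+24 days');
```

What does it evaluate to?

Adding +11 months to 2053-01-29 gives 2053-12-29.
`weekday 3` advances to the next Wednesday; 2053-12-29 is a Monday, so it moves forward to 2053-12-31.
December 2053 has 31 days; 0 remain after the 31st, so 1 days reach 2054-01-01.
Advancing 23 more days within January lands on 2054-01-24.

2054-01-24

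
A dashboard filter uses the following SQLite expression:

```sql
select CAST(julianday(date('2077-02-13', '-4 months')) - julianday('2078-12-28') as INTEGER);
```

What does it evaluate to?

-806

Adding -4 months to 2077-02-13 gives 2076-10-13.
18 days remain in October 2076 after the 13th (31 − 13).
Full months from November 2076 through November 2078 contribute their day counts.
Then 28 days into December 2078.
Total: 18 + 30 + 31 + 31 + 28 + 31 + 30 + 31 + 30 + 31 + 31 + 30 + 31 + 30 + 31 + 31 + 28 + 31 + 30 + 31 + 30 + 31 + 31 + 30 + 31 + 30 + 28 = 806.
The subtraction is earlier − later, so the result is −806 → -806.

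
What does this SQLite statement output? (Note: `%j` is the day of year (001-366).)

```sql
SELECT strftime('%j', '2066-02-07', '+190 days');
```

228

First apply '+190 days': 2066-02-07 → 2066-08-16.
Day-of-year for 2066-08-16: days since 2066-01-01 inclusive = 228, zero-padded to 228.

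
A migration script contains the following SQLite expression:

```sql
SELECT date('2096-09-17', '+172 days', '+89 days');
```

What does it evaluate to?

Applying '+172 days' to 2096-09-17: counting 172 days forward gives 2097-03-08.
Applying '+89 days' to 2097-03-08: counting 89 days forward gives 2097-06-05.

2097-06-05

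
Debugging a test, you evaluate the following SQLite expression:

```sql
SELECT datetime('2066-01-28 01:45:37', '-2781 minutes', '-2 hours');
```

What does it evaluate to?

2066-01-26 01:24:37

2781 minutes = 46h 21m; -2781 minutes from 2066-01-28 01:45:37 is 2066-01-26 03:24:37 (crosses midnight).
-2 hours from 2066-01-26 03:24:37 is 2066-01-26 01:24:37.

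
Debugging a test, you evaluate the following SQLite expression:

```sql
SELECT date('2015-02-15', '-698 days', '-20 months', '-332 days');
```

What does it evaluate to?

2010-08-21

Applying '-698 days' to 2015-02-15: counting 698 days back gives 2013-03-19.
Adding -20 months to 2013-03-19 gives 2011-07-19.
Applying '-332 days' to 2011-07-19: counting 332 days back gives 2010-08-21.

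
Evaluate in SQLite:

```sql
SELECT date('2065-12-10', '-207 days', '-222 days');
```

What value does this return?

Applying '-207 days' to 2065-12-10: counting 207 days back gives 2065-05-17.
Applying '-222 days' to 2065-05-17: counting 222 days back gives 2064-10-07.

2064-10-07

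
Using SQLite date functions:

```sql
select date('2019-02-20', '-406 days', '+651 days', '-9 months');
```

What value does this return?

2019-01-23

Applying '-406 days' to 2019-02-20: counting 406 days back gives 2018-01-10.
Applying '+651 days' to 2018-01-10: counting 651 days forward gives 2019-10-23.
Adding -9 months to 2019-10-23 gives 2019-01-23.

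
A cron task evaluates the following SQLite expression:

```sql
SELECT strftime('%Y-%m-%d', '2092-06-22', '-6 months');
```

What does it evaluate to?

First apply '-6 months': 2092-06-22 → 2091-12-22.
`%Y-%m-%d` extracts the ISO date: 2091-12-22.

2091-12-22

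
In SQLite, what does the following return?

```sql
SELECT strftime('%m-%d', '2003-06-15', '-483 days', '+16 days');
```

First apply '-483 days', '+16 days': 2003-06-15 → 2002-03-05.
`%m-%d` extracts the month-day: 03-05.

03-05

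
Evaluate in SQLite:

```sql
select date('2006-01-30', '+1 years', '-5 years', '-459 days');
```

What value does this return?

2000-10-28

Adding +1 year to 2006-01-30 gives 2007-01-30.
Adding -5 years to 2007-01-30 gives 2002-01-30.
Applying '-459 days' to 2002-01-30: counting 459 days back gives 2000-10-28.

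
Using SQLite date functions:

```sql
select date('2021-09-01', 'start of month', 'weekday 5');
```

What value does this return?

2021-09-03

`start of month` rewinds 2021-09-01 to 2021-09-01.
`weekday 5` advances to the next Friday; 2021-09-01 is a Wednesday, so it moves forward to 2021-09-03.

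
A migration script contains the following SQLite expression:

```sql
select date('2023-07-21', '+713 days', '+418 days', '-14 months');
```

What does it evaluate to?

Applying '+713 days' to 2023-07-21: counting 713 days forward gives 2025-07-03.
Applying '+418 days' to 2025-07-03: counting 418 days forward gives 2026-08-25.
Adding -14 months to 2026-08-25 gives 2025-06-25.

2025-06-25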